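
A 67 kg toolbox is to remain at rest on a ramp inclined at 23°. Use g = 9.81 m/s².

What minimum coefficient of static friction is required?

At the slip threshold m g sin θ = μ_s m g cos θ, so μ_s,min = tan θ.
μ_s,min = tan 23° = 0.424.

μ_s,min ≈ 0.424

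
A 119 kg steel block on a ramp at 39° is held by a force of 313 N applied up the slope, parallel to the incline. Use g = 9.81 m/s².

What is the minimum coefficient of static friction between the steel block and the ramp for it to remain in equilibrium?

N = m g cos θ = 907.2 N.
Friction must make up the shortfall along the incline: f = m g sin θ − P = 734.7 − 313 = 421.7 N.
At the threshold f = μ_s N, so μ_s,min = 421.7/907.2 = 0.465.

μ_s,min ≈ 0.465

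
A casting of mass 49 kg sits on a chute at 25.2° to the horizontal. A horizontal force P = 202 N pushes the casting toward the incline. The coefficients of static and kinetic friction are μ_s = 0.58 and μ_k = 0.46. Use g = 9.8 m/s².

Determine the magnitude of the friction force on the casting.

f ≈ 21.7 N (up the incline)

Resolve perpendicular to the incline: N = m g cos θ + P sin θ = 49×9.8×cos 25.2° + 202×sin 25.2° = 520.5 N.
Parallel to the incline: P cos θ − m g sin θ = 182.8 − 204.5 = -21.68 N; the friction needed to balance this is 21.68 N acting up the slope.
The limit of static friction is μ_s N = 301.9 N.
|f_req| = 21.68 ≤ 301.9 N → the casting is in equilibrium; friction equals the required value.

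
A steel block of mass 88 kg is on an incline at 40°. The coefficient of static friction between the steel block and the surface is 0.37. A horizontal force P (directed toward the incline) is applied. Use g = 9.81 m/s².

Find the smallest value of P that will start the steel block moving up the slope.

At impending motion up the slope, friction acts down-slope at its limit: f = μ_s N.
Perpendicular to the incline: N = m g cos θ + P sin θ.
Along the incline: P cos θ = m g sin θ + μ_s N = m g sin θ + μ_s (m g cos θ + P sin θ).
Solving, P (cos θ − μ_s sin θ) = m g (sin θ + μ_s cos θ), so P = 88×9.81×(sin 40° + 0.37 cos 40°)/(cos 40° − 0.37 sin 40°) = 863×0.9262/0.5282 = 1510 N.

P ≈ 1510 N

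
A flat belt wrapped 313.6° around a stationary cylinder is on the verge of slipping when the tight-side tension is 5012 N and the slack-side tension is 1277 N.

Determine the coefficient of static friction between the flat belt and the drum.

μ ≈ 0.25

T₂/T₁ = e^{μβ} → μ = ln(T₂/T₁)/β.
β = 313.6° = 5.473 rad.
μ = ln(5012/1277)/5.473 = ln(3.925)/5.473 = 0.25.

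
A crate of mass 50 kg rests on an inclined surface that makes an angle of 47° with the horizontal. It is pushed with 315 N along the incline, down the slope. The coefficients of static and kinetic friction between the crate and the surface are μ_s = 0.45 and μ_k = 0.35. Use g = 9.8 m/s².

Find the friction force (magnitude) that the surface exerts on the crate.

f ≈ 117 N (up the incline)

Normal force: N = m g cos θ = 50 × 9.8 × cos 47° = 334.2 N.
The friction needed for equilibrium is m g sin θ + P = 358.4 + 315 = 673.4 N, measured positive up-slope.
Static friction can supply at most μ_s N = 150.4 N.
Since |673.4| > 150.4 N, static friction cannot hold it; the crate slides down the incline and kinetic friction applies: f = μ_k N = 0.35 × 334.2 = 117 N.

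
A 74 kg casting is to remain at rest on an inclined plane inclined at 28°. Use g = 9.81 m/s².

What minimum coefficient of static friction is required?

At the slip threshold m g sin θ = μ_s m g cos θ, so μ_s,min = tan θ.
μ_s,min = tan 28° = 0.532.

μ_s,min ≈ 0.532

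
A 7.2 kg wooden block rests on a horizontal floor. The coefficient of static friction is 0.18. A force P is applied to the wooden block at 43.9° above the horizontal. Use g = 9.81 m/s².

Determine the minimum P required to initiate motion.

P ≈ 15 N

N = m g − P sin α (the pull lifts the wooden block).
At impending slip, P cos α = μ_s N = μ_s (m g − P sin α).
Solving: P (cos α + μ_s sin α) = μ_s m g → P = 0.18×70.6/(cos 43.9° + 0.18 sin 43.9°) = 12.7/0.8454 = 15 N.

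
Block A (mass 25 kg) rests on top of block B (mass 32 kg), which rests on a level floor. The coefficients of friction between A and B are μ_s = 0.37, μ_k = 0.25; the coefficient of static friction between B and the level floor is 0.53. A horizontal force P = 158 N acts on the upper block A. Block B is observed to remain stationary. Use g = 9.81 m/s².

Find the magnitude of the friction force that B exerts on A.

f ≈ 61.3 N

Normal force at the A–B interface: N₁ = m_A g = 245.2 N.
So the A–B interface can sustain at most μ_s N₁ = 90.74 N of static friction.
P = 158 N exceeds that limit, so A slips over B and the interface friction becomes kinetic: f₁ = μ_k N₁ = 0.25×245.2 = 61.3 N.
By Newton's third law B feels 61.3 N forward from A. With B stationary, the floor's static friction on B balances it: f₂ = 61.3 N (well within μ_s(m_A+m_B)g = 296.4 N).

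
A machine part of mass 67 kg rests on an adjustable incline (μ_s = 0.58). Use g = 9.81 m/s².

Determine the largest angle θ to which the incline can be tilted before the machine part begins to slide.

At the slip threshold, m g sin θ = μ_s · m g cos θ, so tan θ = μ_s.
θ_max = arctan(0.58) = 30.1°.

θ_max ≈ 30.1°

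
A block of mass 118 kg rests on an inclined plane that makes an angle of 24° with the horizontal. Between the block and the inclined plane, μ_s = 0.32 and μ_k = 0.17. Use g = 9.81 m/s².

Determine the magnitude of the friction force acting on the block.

The normal reaction is N = m g cos θ = 1058 N.
For equilibrium along the incline, friction must balance the weight component: f = m g sin θ = 470.8 N up the slope.
The static-friction ceiling is μ_s N = 0.32 × 1058 = 338.4 N.
Since |470.8| > 338.4 N, static friction cannot hold it; the block slides down the incline and kinetic friction applies: f = μ_k N = 0.17 × 1058 = 180 N.

f ≈ 180 N (up the incline)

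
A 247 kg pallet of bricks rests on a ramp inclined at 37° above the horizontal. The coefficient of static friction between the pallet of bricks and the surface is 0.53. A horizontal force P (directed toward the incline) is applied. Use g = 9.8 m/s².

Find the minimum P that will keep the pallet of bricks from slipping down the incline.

The pallet of bricks tends to slide down (tan θ > μ_s), so at the point of impending slip friction acts up-slope at its limit: f = μ_s N.
Perpendicular to the incline: N = m g cos θ + P sin θ.
Along the incline: P cos θ + μ_s N = m g sin θ, i.e. P cos θ + μ_s (m g cos θ + P sin θ) = m g sin θ.
Solving, P (cos θ + μ_s sin θ) = m g (sin θ − μ_s cos θ), so P = 2420×0.1785/1.118 = 387 N.

P_min ≈ 387 N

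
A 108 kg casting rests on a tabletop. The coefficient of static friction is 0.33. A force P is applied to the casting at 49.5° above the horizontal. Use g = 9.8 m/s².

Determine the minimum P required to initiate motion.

P ≈ 388 N

N = m g − P sin α (the pull lifts the casting).
At impending slip, P cos α = μ_s N = μ_s (m g − P sin α).
Solving: P (cos α + μ_s sin α) = μ_s m g → P = 0.33×1060/(cos 49.5° + 0.33 sin 49.5°) = 349/0.9004 = 388 N.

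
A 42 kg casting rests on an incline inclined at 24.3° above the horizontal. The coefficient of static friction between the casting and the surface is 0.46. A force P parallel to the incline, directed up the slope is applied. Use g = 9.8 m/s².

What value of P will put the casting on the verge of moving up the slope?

P ≈ 342 N

At impending motion up the slope, friction acts down-slope at its limit: f = μ_s N.
P is parallel to the surface, so N = m g cos θ = 375 N.
Along the incline: P = m g sin θ + μ_s N = 169 + 0.46×375 = 342 N.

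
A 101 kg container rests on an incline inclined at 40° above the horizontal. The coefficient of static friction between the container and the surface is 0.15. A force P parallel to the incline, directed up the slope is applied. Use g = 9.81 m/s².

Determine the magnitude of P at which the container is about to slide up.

P ≈ 751 N

At impending motion up the slope, friction acts down-slope at its limit: f = μ_s N.
P is parallel to the surface, so N = m g cos θ = 759 N.
Along the incline: P = m g sin θ + μ_s N = 637 + 0.15×759 = 751 N.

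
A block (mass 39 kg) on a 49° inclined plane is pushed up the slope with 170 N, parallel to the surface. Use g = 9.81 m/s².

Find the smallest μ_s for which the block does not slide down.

μ_s,min ≈ 0.473

N = m g cos θ = 251 N.
Friction must make up the shortfall along the incline: f = m g sin θ − P = 288.7 − 170 = 118.7 N.
At the threshold f = μ_s N, so μ_s,min = 118.7/251 = 0.473.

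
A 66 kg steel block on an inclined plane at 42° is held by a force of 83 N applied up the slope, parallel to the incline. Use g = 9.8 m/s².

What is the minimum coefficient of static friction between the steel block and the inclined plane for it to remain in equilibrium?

N = m g cos θ = 480.7 N.
Friction must make up the shortfall along the incline: f = m g sin θ − P = 432.8 − 83 = 349.8 N.
At the threshold f = μ_s N, so μ_s,min = 349.8/480.7 = 0.728.

μ_s,min ≈ 0.728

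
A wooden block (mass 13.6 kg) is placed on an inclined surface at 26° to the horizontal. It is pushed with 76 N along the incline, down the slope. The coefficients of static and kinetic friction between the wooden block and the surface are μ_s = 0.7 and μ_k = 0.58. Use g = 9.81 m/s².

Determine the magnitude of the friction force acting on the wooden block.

f ≈ 69.5 N (up the incline)

Perpendicular to the surface, N = m g cos θ = 13.6·9.81·cos 26° = 119.9 N.
Parallel to the incline, ΣF = 0 gives f = m g sin θ + P = 58.49 + 76 = 134.5 N (up-slope positive).
Static friction can supply at most μ_s N = 83.94 N.
|134.5| exceeds 83.94 N, so the wooden block slips down-slope; friction is kinetic, f = μ_k N = 0.58×119.9 = 69.5 N.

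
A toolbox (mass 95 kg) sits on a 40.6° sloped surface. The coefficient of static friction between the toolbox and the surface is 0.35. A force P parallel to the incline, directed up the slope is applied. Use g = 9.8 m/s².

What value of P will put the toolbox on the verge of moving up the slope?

P ≈ 853 N

At impending motion up the slope, friction acts down-slope at its limit: f = μ_s N.
P is parallel to the surface, so N = m g cos θ = 707 N.
Along the incline: P = m g sin θ + μ_s N = 606 + 0.35×707 = 853 N.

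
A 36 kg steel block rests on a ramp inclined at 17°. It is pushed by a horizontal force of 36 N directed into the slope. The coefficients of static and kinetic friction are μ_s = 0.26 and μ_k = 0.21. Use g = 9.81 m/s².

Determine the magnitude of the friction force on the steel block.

The horizontal push has a component P sin θ into the surface, so N = m g cos θ + P sin θ = 337.7 + 10.53 = 348.3 N.
Along the incline, the net driving force (taking up-slope positive) is P cos θ − m g sin θ = 34.43 − 103.3 = -68.83 N, so equilibrium requires friction f = 68.83 N (up-slope).
Maximum static friction: μ_s N = 0.26 × 348.3 = 90.55 N.
Since 68.83 N is within the 90.55 N limit, the steel block stays put and friction is exactly 68.8 N.

f ≈ 68.8 N (up the incline)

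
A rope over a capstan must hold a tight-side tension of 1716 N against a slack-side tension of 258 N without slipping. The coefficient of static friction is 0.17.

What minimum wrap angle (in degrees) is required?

β_min ≈ 639°

T₂/T₁ = e^{μβ} → β = ln(T₂/T₁)/μ.
β = ln(1716/258)/0.17 = 1.895/0.17 = 11.15 rad.
In degrees: β = 11.15 × 180/π = 639°.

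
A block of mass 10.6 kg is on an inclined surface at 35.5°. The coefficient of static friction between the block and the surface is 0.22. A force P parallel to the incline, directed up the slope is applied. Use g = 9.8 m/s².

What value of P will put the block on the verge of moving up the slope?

At impending motion up the slope, friction acts down-slope at its limit: f = μ_s N.
P is parallel to the surface, so N = m g cos θ = 84.6 N.
Along the incline: P = m g sin θ + μ_s N = 60.3 + 0.22×84.6 = 78.9 N.

P ≈ 78.9 N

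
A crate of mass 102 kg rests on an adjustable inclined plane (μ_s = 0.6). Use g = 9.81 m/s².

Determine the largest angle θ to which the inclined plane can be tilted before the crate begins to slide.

At the slip threshold, m g sin θ = μ_s · m g cos θ, so tan θ = μ_s.
θ_max = arctan(0.6) = 31°.

θ_max ≈ 31°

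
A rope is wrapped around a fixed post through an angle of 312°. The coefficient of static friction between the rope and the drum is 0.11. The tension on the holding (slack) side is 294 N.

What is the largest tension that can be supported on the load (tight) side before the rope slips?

T_max ≈ 535 N

At impending slip the capstan equation gives T₂/T₁ = e^{μβ} with β in radians.
β = 312° × π/180 = 5.445 rad.
e^{μβ} = e^{0.11×5.445} = 1.82.
T₂ = T₁ · e^{μβ} = 294 × 1.82 = 535 N.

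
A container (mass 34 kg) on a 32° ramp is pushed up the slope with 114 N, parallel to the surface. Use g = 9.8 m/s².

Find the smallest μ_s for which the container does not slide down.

N = m g cos θ = 282.6 N.
Friction must make up the shortfall along the incline: f = m g sin θ − P = 176.6 − 114 = 62.57 N.
At the threshold f = μ_s N, so μ_s,min = 62.57/282.6 = 0.221.

μ_s,min ≈ 0.221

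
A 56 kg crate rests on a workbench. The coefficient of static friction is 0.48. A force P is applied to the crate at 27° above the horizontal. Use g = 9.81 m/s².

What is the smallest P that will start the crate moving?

N = m g − P sin α (the pull lifts the crate).
At impending slip, P cos α = μ_s N = μ_s (m g − P sin α).
Solving: P (cos α + μ_s sin α) = μ_s m g → P = 0.48×549/(cos 27° + 0.48 sin 27°) = 264/1.109 = 238 N.

P ≈ 238 N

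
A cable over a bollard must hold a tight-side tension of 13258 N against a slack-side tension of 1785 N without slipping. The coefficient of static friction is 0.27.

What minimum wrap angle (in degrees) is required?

β_min ≈ 426°

T₂/T₁ = e^{μβ} → β = ln(T₂/T₁)/μ.
β = ln(13258/1785)/0.27 = 2.005/0.27 = 7.427 rad.
In degrees: β = 7.427 × 180/π = 426°.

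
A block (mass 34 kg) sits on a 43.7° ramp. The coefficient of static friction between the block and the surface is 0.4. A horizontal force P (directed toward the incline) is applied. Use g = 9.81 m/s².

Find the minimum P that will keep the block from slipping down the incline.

P_min ≈ 134 N

The block tends to slide down (tan θ > μ_s), so at the point of impending slip friction acts up-slope at its limit: f = μ_s N.
Perpendicular to the incline: N = m g cos θ + P sin θ.
Along the incline: P cos θ + μ_s N = m g sin θ, i.e. P cos θ + μ_s (m g cos θ + P sin θ) = m g sin θ.
Solving, P (cos θ + μ_s sin θ) = m g (sin θ − μ_s cos θ), so P = 334×0.4017/0.9993 = 134 N.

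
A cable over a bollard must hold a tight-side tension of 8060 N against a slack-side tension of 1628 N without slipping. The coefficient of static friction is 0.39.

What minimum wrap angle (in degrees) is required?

β_min ≈ 235°

T₂/T₁ = e^{μβ} → β = ln(T₂/T₁)/μ.
β = ln(8060/1628)/0.39 = 1.6/0.39 = 4.101 rad.
In degrees: β = 4.101 × 180/π = 235°.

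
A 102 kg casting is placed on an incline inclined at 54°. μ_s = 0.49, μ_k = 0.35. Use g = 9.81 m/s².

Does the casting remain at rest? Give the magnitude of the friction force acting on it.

N = m g cos θ = 588 N.
Down-slope weight component: m g sin θ = 810 N.
μ_s N = 288 N.
810 > 288 N, so it slides; kinetic friction f = μ_k N = 0.35×588 = 206 N.

f ≈ 206 N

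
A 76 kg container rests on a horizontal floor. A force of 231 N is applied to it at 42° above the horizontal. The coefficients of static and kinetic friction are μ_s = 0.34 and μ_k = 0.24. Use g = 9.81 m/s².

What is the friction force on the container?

The vertical component of P reduces the normal force: N = m g − P sin α = 745.6 − 154.6 = 591 N.
For equilibrium, f = P cos α = 231×cos 42° = 171.7 N.
The static-friction limit is μ_s N = 200.9 N.
171.7 ≤ 200.9 N → static; friction equals the required 172 N.

f ≈ 172 N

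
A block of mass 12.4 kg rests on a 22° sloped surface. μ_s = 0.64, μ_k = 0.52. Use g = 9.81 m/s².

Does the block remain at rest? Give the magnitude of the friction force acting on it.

N = m g cos θ = 113 N.
Down-slope weight component: m g sin θ = 45.6 N.
μ_s N = 72.2 N.
45.6 ≤ 72.2 N, so it stays put; friction = 45.6 N.

f ≈ 45.6 N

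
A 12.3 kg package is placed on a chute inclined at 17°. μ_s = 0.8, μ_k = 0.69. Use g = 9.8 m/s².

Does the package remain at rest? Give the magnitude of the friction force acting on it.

N = m g cos θ = 115 N.
Down-slope weight component: m g sin θ = 35.2 N.
μ_s N = 92.2 N.
35.2 ≤ 92.2 N, so it stays put; friction = 35.2 N.

f ≈ 35.2 N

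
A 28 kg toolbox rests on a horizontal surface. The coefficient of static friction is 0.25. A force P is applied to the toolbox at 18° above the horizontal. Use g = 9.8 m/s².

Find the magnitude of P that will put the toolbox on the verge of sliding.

N = m g − P sin α (the pull lifts the toolbox).
At impending slip, P cos α = μ_s N = μ_s (m g − P sin α).
Solving: P (cos α + μ_s sin α) = μ_s m g → P = 0.25×274/(cos 18° + 0.25 sin 18°) = 68.6/1.028 = 66.7 N.

P ≈ 66.7 N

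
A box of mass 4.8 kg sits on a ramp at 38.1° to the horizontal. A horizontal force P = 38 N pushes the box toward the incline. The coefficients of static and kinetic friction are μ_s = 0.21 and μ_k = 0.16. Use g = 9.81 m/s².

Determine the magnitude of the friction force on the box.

Resolve perpendicular to the incline: N = m g cos θ + P sin θ = 4.8×9.81×cos 38.1° + 38×sin 38.1° = 60.5 N.
Parallel to the incline: P cos θ − m g sin θ = 29.9 − 29.05 = 0.8485 N; the friction needed to balance this is 0.8485 N acting down the slope.
Maximum static friction: μ_s N = 0.21 × 60.5 = 12.71 N.
|f_req| = 0.8485 ≤ 12.71 N → the box is in equilibrium; friction equals the required value.

f ≈ 0.849 N (down the incline)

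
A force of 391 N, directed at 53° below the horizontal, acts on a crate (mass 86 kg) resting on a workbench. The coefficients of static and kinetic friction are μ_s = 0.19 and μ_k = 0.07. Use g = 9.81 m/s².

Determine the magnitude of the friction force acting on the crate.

f ≈ 80.9 N

N = m g + P sin α = 843.7 + 391×sin 53° = 1156 N.
For equilibrium, f = P cos α = 391×cos 53° = 235.3 N.
μ_s N = 0.19 × 1156 = 219.6 N.
235.3 > 219.6 N → the crate slides; f = μ_k N = 0.07×1156 = 80.9 N.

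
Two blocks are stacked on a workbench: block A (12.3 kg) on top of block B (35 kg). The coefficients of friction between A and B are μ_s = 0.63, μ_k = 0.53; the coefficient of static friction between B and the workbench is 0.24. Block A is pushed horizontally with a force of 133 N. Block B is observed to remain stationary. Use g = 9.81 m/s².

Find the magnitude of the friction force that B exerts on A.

The normal force B exerts on A is simply A's weight, N₁ = 120.7 N.
So the A–B interface can sustain at most μ_s N₁ = 76.02 N of static friction.
P = 133 N exceeds that limit, so A slips over B and the interface friction becomes kinetic: f₁ = μ_k N₁ = 0.53×120.7 = 64 N.
By Newton's third law B feels 64 N forward from A. With B stationary, the floor's static friction on B balances it: f₂ = 64 N (well within μ_s(m_A+m_B)g = 111.4 N).

f ≈ 64 N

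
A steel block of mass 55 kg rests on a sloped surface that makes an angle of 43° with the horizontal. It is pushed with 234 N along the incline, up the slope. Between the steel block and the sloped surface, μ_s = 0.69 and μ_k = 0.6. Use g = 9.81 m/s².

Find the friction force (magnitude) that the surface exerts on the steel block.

f ≈ 134 N (up the incline)

Perpendicular to the surface, N = m g cos θ = 55·9.81·cos 43° = 394.6 N.
Parallel to the incline, ΣF = 0 gives f = m g sin θ − P = 368 − 234 = 134 N (up-slope positive).
Maximum static friction available: μ_s N = 0.69 × 394.6 = 272.3 N.
Since |134| ≤ 272.3 N, no slip — friction simply equals what equilibrium demands.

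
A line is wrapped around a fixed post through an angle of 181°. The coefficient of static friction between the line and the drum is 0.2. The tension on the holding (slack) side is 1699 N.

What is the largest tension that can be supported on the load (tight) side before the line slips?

T_max ≈ 3200 N

At impending slip the capstan equation gives T₂/T₁ = e^{μβ} with β in radians.
β = 181° × π/180 = 3.159 rad.
e^{μβ} = e^{0.2×3.159} = 1.881.
T₂ = T₁ · e^{μβ} = 1699 × 1.881 = 3200 N.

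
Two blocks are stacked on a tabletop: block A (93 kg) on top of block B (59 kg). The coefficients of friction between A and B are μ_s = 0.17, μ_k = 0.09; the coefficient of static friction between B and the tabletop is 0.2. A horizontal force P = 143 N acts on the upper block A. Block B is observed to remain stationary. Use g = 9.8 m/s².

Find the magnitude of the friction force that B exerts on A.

Between the blocks, N₁ = m_A g = 911.4 N.
So the A–B interface can sustain at most μ_s N₁ = 154.9 N of static friction.
P = 143 N is within that limit, so A and B move together (both at rest); the A–B friction is simply f₁ = P = 143 N.
B experiences an equal 143 N forward from A (third law). B is in equilibrium, so the floor supplies f₂ = 143 N of static friction (limit μ_s(m_A+m_B)g = 297.9 N, not exceeded).

f ≈ 143 N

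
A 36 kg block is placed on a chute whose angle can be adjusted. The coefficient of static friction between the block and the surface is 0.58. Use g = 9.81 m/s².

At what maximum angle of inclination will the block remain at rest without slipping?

θ_max ≈ 30.1°

At the slip threshold, m g sin θ = μ_s · m g cos θ, so tan θ = μ_s.
θ_max = arctan(0.58) = 30.1°.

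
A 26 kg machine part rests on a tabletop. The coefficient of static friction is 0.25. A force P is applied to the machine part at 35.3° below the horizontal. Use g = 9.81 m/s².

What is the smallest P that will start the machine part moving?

P ≈ 94.9 N

N = m g + P sin α (the push presses the machine part into the tabletop).
At impending slip, P cos α = μ_s N = μ_s (m g + P sin α).
Solving: P (cos α − μ_s sin α) = μ_s m g → P = 0.25×255/(cos 35.3° − 0.25 sin 35.3°) = 63.8/0.6717 = 94.9 N.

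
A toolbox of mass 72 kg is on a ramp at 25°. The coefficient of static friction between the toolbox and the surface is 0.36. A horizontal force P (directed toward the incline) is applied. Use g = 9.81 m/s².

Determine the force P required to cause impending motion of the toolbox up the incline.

At impending motion up the slope, friction acts down-slope at its limit: f = μ_s N.
Perpendicular to the incline: N = m g cos θ + P sin θ.
Along the incline: P cos θ = m g sin θ + μ_s N = m g sin θ + μ_s (m g cos θ + P sin θ).
Solving, P (cos θ − μ_s sin θ) = m g (sin θ + μ_s cos θ), so P = 72×9.81×(sin 25° + 0.36 cos 25°)/(cos 25° − 0.36 sin 25°) = 706×0.7489/0.7542 = 701 N.

P ≈ 701 N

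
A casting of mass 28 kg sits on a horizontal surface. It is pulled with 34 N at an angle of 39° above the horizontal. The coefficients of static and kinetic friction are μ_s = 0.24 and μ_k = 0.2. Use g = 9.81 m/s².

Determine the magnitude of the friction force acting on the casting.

f ≈ 26.4 N

N = m g − P sin α = 274.7 − 34×sin 39° = 253.3 N.
For equilibrium, f = P cos α = 34×cos 39° = 26.42 N.
μ_s N = 0.24 × 253.3 = 60.79 N.
Since 26.42 N does not exceed the limit, the casting stays at rest and f = 26.4 N.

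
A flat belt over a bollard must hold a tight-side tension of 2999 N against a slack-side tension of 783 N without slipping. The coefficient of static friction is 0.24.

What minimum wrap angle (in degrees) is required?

T₂/T₁ = e^{μβ} → β = ln(T₂/T₁)/μ.
β = ln(2999/783)/0.24 = 1.343/0.24 = 5.595 rad.
In degrees: β = 5.595 × 180/π = 321°.

β_min ≈ 321°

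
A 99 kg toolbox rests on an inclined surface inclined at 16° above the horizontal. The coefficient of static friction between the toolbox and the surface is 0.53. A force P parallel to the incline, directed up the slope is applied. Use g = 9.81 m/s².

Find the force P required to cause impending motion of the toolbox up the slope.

At impending motion up the slope, friction acts down-slope at its limit: f = μ_s N.
P is parallel to the surface, so N = m g cos θ = 934 N.
Along the incline: P = m g sin θ + μ_s N = 268 + 0.53×934 = 762 N.

P ≈ 762 N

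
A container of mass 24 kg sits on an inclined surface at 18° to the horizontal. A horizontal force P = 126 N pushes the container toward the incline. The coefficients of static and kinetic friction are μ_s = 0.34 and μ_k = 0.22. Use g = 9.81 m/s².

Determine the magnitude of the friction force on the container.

f ≈ 47.1 N (down the incline)

Resolve perpendicular to the incline: N = m g cos θ + P sin θ = 24×9.81×cos 18° + 126×sin 18° = 262.9 N.
Along the incline, the net driving force (taking up-slope positive) is P cos θ − m g sin θ = 119.8 − 72.75 = 47.08 N, so equilibrium requires friction f = -47.08 N (down-slope).
Maximum static friction: μ_s N = 0.34 × 262.9 = 89.37 N.
Since 47.08 N is within the 89.37 N limit, the container stays put and friction is exactly 47.1 N.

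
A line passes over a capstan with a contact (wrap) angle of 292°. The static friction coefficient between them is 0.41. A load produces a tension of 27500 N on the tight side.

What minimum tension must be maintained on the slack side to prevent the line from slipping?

Capstan equation at impending slip: T_tight/T_slack = e^{μβ}.
β = 292° = 5.096 rad; e^{μβ} = e^{0.41×5.096} = 8.081.
T_slack = T_tight / e^{μβ} = 27500 / 8.081 = 3400 N.

T_min ≈ 3400 N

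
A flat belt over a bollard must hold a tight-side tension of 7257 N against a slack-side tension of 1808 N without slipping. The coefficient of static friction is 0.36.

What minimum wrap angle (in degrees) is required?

β_min ≈ 221°

T₂/T₁ = e^{μβ} → β = ln(T₂/T₁)/μ.
β = ln(7257/1808)/0.36 = 1.39/0.36 = 3.86 rad.
In degrees: β = 3.86 × 180/π = 221°.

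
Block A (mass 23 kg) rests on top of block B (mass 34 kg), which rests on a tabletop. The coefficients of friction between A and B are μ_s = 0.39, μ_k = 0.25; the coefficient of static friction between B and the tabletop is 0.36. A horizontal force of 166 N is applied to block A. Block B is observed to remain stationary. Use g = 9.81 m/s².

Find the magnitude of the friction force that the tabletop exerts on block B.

The normal force B exerts on A is simply A's weight, N₁ = 225.6 N.
So the A–B interface can sustain at most μ_s N₁ = 88 N of static friction.
P = 166 N exceeds that limit, so A slips over B and the interface friction becomes kinetic: f₁ = μ_k N₁ = 0.25×225.6 = 56.4 N.
B experiences an equal 56.4 N forward from A (third law). B is in equilibrium, so the floor supplies f₂ = 56.4 N of static friction (limit μ_s(m_A+m_B)g = 201.3 N, not exceeded).

f ≈ 56.4 N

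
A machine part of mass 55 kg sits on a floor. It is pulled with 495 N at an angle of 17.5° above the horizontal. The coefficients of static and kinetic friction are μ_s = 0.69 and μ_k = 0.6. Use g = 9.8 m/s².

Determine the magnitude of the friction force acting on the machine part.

f ≈ 234 N

The vertical component of P reduces the normal force: N = m g − P sin α = 539 − 148.8 = 390.2 N.
Horizontally, friction must balance P cos α = 472.1 N.
μ_s N = 0.69 × 390.2 = 269.2 N.
The required friction exceeds μ_s N, so the machine part moves and f = μ_k N = 234 N.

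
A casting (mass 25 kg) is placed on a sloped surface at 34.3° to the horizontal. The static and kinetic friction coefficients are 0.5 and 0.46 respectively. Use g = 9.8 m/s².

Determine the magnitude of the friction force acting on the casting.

f ≈ 93.1 N (up the incline)

Perpendicular to the surface, N = m g cos θ = 25·9.8·cos 34.3° = 202.4 N.
Along the slope the weight component is m g sin θ = 138.1 N; friction must supply exactly this, acting up-slope.
The static-friction ceiling is μ_s N = 0.5 × 202.4 = 101.2 N.
Since |138.1| > 101.2 N, static friction cannot hold it; the casting slides down the incline and kinetic friction applies: f = μ_k N = 0.46 × 202.4 = 93.1 N.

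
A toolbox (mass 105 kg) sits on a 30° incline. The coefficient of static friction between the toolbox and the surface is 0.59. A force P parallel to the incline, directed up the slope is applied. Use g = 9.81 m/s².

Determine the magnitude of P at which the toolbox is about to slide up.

At impending motion up the slope, friction acts down-slope at its limit: f = μ_s N.
P is parallel to the surface, so N = m g cos θ = 892 N.
Along the incline: P = m g sin θ + μ_s N = 515 + 0.59×892 = 1040 N.

P ≈ 1040 N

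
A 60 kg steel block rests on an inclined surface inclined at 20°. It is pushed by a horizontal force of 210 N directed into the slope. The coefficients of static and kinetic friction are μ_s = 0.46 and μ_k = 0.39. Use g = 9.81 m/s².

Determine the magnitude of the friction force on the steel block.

Resolve perpendicular to the incline: N = m g cos θ + P sin θ = 60×9.81×cos 20° + 210×sin 20° = 624.9 N.
Along the incline, the net driving force (taking up-slope positive) is P cos θ − m g sin θ = 197.3 − 201.3 = -3.978 N, so equilibrium requires friction f = 3.978 N (up-slope).
Maximum static friction: μ_s N = 0.46 × 624.9 = 287.5 N.
Since 3.978 N is within the 287.5 N limit, the steel block stays put and friction is exactly 3.98 N.

f ≈ 3.98 N (up the incline)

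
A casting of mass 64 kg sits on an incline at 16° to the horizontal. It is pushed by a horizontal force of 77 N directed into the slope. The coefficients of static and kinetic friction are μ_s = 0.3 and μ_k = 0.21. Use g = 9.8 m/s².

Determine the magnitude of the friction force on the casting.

Normal direction: N = m g cos θ + P sin θ = 624.1 N.
Along the incline, the net driving force (taking up-slope positive) is P cos θ − m g sin θ = 74.02 − 172.9 = -98.86 N, so equilibrium requires friction f = 98.86 N (up-slope).
The limit of static friction is μ_s N = 187.2 N.
|f_req| = 98.86 ≤ 187.2 N → the casting is in equilibrium; friction equals the required value.

f ≈ 98.9 N (up the incline)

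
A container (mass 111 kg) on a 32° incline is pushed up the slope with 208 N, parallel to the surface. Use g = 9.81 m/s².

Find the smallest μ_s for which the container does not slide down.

μ_s,min ≈ 0.4

N = m g cos θ = 923.4 N.
Friction must make up the shortfall along the incline: f = m g sin θ − P = 577 − 208 = 369 N.
At the threshold f = μ_s N, so μ_s,min = 369/923.4 = 0.4.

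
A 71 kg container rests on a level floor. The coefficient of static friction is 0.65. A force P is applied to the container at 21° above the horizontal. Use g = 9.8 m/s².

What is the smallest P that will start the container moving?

N = m g − P sin α (the pull lifts the container).
At impending slip, P cos α = μ_s N = μ_s (m g − P sin α).
Solving: P (cos α + μ_s sin α) = μ_s m g → P = 0.65×696/(cos 21° + 0.65 sin 21°) = 452/1.167 = 388 N.

P ≈ 388 N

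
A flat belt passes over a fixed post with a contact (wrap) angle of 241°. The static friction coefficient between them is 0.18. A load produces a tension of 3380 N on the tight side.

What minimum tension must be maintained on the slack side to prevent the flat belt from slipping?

T_min ≈ 1590 N

Capstan equation at impending slip: T_tight/T_slack = e^{μβ}.
β = 241° = 4.206 rad; e^{μβ} = e^{0.18×4.206} = 2.132.
T_slack = T_tight / e^{μβ} = 3380 / 2.132 = 1590 N.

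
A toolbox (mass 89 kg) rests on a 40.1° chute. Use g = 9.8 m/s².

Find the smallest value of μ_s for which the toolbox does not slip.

At the slip threshold m g sin θ = μ_s m g cos θ, so μ_s,min = tan θ.
μ_s,min = tan 40.1° = 0.842.

μ_s,min ≈ 0.842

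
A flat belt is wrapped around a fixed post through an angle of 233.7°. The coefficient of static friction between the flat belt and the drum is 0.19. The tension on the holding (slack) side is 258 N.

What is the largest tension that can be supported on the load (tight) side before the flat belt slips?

At impending slip the capstan equation gives T₂/T₁ = e^{μβ} with β in radians.
β = 233.7° × π/180 = 4.079 rad.
e^{μβ} = e^{0.19×4.079} = 2.171.
T₂ = T₁ · e^{μβ} = 258 × 2.171 = 560 N.

T_max ≈ 560 N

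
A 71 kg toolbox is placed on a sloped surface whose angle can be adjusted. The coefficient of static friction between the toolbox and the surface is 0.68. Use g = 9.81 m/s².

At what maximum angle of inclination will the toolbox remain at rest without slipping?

At the slip threshold, m g sin θ = μ_s · m g cos θ, so tan θ = μ_s.
θ_max = arctan(0.68) = 34.2°.

θ_max ≈ 34.2°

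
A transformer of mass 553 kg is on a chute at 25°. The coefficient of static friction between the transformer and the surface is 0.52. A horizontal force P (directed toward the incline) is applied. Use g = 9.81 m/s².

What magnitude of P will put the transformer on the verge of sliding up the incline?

P ≈ 7060 N

At impending motion up the slope, friction acts down-slope at its limit: f = μ_s N.
Perpendicular to the incline: N = m g cos θ + P sin θ.
Along the incline: P cos θ = m g sin θ + μ_s N = m g sin θ + μ_s (m g cos θ + P sin θ).
Solving, P (cos θ − μ_s sin θ) = m g (sin θ + μ_s cos θ), so P = 553×9.81×(sin 25° + 0.52 cos 25°)/(cos 25° − 0.52 sin 25°) = 5420×0.8939/0.6865 = 7060 N.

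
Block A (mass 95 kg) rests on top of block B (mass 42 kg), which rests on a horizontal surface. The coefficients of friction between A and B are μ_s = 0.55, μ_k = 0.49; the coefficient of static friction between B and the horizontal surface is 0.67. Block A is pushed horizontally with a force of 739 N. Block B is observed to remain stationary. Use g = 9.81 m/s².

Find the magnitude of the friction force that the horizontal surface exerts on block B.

Between the blocks, N₁ = m_A g = 932 N.
Maximum static friction on A from B: μ_s N₁ = 0.55×932 = 512.6 N.
P = 739 N exceeds that limit, so A slips over B and the interface friction becomes kinetic: f₁ = μ_k N₁ = 0.49×932 = 457 N.
B experiences an equal 457 N forward from A (third law). B is in equilibrium, so the floor supplies f₂ = 457 N of static friction (limit μ_s(m_A+m_B)g = 900.5 N, not exceeded).

f ≈ 457 N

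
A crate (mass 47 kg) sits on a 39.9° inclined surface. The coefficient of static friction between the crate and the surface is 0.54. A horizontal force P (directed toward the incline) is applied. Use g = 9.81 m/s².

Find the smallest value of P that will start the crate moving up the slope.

At impending motion up the slope, friction acts down-slope at its limit: f = μ_s N.
Perpendicular to the incline: N = m g cos θ + P sin θ.
Along the incline: P cos θ = m g sin θ + μ_s N = m g sin θ + μ_s (m g cos θ + P sin θ).
Solving, P (cos θ − μ_s sin θ) = m g (sin θ + μ_s cos θ), so P = 47×9.81×(sin 39.9° + 0.54 cos 39.9°)/(cos 39.9° − 0.54 sin 39.9°) = 461×1.056/0.4208 = 1160 N.

P ≈ 1160 N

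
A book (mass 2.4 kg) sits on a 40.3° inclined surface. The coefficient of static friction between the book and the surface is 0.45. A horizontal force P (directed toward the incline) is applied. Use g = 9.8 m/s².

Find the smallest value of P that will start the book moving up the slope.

P ≈ 49.4 N

At impending motion up the slope, friction acts down-slope at its limit: f = μ_s N.
Perpendicular to the incline: N = m g cos θ + P sin θ.
Along the incline: P cos θ = m g sin θ + μ_s N = m g sin θ + μ_s (m g cos θ + P sin θ).
Solving, P (cos θ − μ_s sin θ) = m g (sin θ + μ_s cos θ), so P = 2.4×9.8×(sin 40.3° + 0.45 cos 40.3°)/(cos 40.3° − 0.45 sin 40.3°) = 23.5×0.99/0.4716 = 49.4 N.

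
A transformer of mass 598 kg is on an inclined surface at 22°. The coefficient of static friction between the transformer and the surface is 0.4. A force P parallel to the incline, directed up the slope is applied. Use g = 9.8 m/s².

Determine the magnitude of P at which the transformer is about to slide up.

P ≈ 4370 N

At impending motion up the slope, friction acts down-slope at its limit: f = μ_s N.
P is parallel to the surface, so N = m g cos θ = 5430 N.
Along the incline: P = m g sin θ + μ_s N = 2200 + 0.4×5430 = 4370 N.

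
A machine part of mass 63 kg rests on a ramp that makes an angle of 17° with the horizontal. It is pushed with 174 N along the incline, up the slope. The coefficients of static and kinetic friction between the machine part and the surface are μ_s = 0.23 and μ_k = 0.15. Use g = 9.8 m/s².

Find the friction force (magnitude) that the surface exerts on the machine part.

f ≈ 6.51 N (up the incline)

Perpendicular to the surface, N = m g cos θ = 63·9.8·cos 17° = 590.4 N.
The friction needed for equilibrium is m g sin θ − P = 180.5 − 174 = 6.51 N, measured positive up-slope.
Maximum static friction available: μ_s N = 0.23 × 590.4 = 135.8 N.
Since |6.51| ≤ 135.8 N, the machine part remains in static equilibrium and friction takes exactly the required value.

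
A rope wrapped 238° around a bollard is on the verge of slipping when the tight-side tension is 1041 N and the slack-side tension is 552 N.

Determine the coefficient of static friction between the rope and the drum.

μ ≈ 0.153

T₂/T₁ = e^{μβ} → μ = ln(T₂/T₁)/β.
β = 238° = 4.154 rad.
μ = ln(1041/552)/4.154 = ln(1.886)/4.154 = 0.153.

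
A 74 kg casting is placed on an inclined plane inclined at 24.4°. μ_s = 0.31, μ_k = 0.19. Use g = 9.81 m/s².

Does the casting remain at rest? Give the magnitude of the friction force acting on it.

f ≈ 126 N

N = m g cos θ = 661 N.
Down-slope weight component: m g sin θ = 300 N.
μ_s N = 205 N.
300 > 205 N, so it slides; kinetic friction f = μ_k N = 0.19×661 = 126 N.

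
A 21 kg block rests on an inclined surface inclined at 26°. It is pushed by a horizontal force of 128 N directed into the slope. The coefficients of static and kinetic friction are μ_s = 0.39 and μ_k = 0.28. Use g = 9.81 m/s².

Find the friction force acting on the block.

The horizontal push has a component P sin θ into the surface, so N = m g cos θ + P sin θ = 185.2 + 56.11 = 241.3 N.
Parallel to the incline: P cos θ − m g sin θ = 115 − 90.31 = 24.74 N; the friction needed to balance this is 24.74 N acting down the slope.
Maximum static friction: μ_s N = 0.39 × 241.3 = 94.1 N.
Since 24.74 N is within the 94.1 N limit, the block stays put and friction is exactly 24.7 N.

f ≈ 24.7 N (down the incline)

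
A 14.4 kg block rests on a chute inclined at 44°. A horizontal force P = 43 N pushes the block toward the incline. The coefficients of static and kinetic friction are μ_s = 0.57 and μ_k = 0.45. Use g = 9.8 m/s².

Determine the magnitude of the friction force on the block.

Normal direction: N = m g cos θ + P sin θ = 131.4 N.
Parallel to the incline: P cos θ − m g sin θ = 30.93 − 98.03 = -67.1 N; the friction needed to balance this is 67.1 N acting up the slope.
The limit of static friction is μ_s N = 74.89 N.
Since 67.1 N is within the 74.89 N limit, the block stays put and friction is exactly 67.1 N.

f ≈ 67.1 N (up the incline)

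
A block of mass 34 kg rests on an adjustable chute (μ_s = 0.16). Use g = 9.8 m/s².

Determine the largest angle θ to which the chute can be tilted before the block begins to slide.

θ_max ≈ 9.09°

At the slip threshold, m g sin θ = μ_s · m g cos θ, so tan θ = μ_s.
θ_max = arctan(0.16) = 9.09°.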